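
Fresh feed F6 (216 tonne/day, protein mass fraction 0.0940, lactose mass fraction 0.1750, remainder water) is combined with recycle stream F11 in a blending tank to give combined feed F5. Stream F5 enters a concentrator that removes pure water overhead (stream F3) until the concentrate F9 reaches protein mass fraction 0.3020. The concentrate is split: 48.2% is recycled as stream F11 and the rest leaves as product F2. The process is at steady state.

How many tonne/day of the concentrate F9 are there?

129.8 tonne/day

Overall protein balance (none leaves overhead): protein in fresh feed = protein in product, i.e. 216×0.094 = (1−0.482)·F9·0.302.
F9 = 20.304/(0.302×0.518) = 129.79 tonne/day.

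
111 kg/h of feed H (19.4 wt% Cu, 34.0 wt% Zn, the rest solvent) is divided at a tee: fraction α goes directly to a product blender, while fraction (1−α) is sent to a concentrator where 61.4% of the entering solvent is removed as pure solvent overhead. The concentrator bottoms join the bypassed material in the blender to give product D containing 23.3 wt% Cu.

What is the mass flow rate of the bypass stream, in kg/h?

All 111×0.194 = 21.534 kg/h of Cu reaches D, so D = 21.534/0.233 = 92.421 kg/h and vapour = 18.579 kg/h.
The evaporator receives (1−α)·111 of feed at 0.466 solvent and removes 0.614 of that solvent:
0.614×0.466×(1−α)×111 = 18.579
(1−α) = 18.579/31.76 = 0.5850;  α = 0.4150.
Bypass flow = 0.4150×111 = 46.065 kg/h.

46.07 kg/h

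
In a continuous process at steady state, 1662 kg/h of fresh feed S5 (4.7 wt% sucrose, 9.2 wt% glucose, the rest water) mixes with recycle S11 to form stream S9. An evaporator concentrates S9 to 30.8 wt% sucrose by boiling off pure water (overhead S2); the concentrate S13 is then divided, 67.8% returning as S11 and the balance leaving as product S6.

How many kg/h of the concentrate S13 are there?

Overall sucrose balance (none leaves overhead): sucrose in fresh feed = sucrose in product, i.e. 1662×0.047 = (1−0.678)·S13·0.308.
S13 = 78.114/(0.308×0.322) = 787.63 kg/h.

787.6 kg/h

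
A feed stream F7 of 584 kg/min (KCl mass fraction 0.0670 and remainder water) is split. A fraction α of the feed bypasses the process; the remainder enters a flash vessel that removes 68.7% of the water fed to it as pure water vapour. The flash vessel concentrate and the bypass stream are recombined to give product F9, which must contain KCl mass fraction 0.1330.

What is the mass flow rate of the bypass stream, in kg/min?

131.9 kg/min

All 584×0.067 = 39.128 kg/min of KCl reaches F9, so F9 = 39.128/0.133 = 294.2 kg/min and vapour = 289.8 kg/min.
The evaporator receives (1−α)·584 of feed at 0.933 water and removes 0.687 of that water:
0.687×0.933×(1−α)×584 = 289.8
(1−α) = 289.8/374.33 = 0.7742;  α = 0.2258.
Bypass flow = 0.2258×584 = 131.87 kg/min.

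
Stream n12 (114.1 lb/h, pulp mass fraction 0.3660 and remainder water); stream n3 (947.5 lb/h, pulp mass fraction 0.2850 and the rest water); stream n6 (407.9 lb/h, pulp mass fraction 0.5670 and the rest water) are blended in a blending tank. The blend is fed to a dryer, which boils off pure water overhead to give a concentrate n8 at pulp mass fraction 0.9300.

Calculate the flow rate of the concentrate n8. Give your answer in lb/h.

584 lb/h

pulp entering = 114.1×0.366 + 947.5×0.285 + 407.9×0.567 = 543.08 lb/h.
All pulp reports to n8, so n8 = 543.08/0.930 = 583.95 lb/h.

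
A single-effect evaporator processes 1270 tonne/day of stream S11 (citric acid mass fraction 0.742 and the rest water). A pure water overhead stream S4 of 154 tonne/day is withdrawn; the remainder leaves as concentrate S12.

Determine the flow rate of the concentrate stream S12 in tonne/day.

1116 tonne/day

Concentrate = 1270 − 154 = 1116 tonne/day.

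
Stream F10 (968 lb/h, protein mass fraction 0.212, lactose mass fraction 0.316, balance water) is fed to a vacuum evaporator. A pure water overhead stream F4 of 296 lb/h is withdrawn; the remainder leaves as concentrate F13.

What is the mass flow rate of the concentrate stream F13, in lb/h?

Concentrate = 968 − 296 = 672 lb/h.

672 lb/h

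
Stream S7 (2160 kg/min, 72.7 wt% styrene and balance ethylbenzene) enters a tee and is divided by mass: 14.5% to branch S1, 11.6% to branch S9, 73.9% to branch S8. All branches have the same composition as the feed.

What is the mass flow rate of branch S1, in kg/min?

313.2 kg/min

Branch S1 flow = 0.145×2160 = 313.2 kg/min.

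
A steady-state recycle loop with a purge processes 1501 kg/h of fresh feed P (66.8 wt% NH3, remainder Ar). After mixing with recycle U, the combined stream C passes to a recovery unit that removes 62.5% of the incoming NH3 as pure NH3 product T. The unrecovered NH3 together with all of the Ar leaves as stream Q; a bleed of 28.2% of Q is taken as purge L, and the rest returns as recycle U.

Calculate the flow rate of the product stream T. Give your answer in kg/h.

NH3 in C: m_A = 1501×0.668 + (1−0.282)·(1−0.625)·m_A, so m_A = 1002.7/0.7308 = 1372.1 kg/h.
Product T = 0.625×1372.1 = 857.57 kg/h.

857.6 kg/h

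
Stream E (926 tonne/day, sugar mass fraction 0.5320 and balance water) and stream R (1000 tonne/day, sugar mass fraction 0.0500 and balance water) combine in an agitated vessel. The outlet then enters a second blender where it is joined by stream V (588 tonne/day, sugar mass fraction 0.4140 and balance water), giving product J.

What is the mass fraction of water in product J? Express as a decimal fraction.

Overall, product flow = 2514 tonne/day.
water in = 926×0.468 + 1000×0.950 + 588×0.586 = 1727.9 tonne/day.
water fraction in J = 0.6873.

0.6873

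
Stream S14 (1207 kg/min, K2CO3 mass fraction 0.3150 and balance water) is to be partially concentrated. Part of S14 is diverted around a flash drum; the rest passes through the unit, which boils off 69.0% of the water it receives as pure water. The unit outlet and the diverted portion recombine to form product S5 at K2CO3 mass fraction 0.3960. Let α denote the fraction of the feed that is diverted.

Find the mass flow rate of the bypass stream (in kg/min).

684.7 kg/min

All 1207×0.315 = 380.2 kg/min of K2CO3 reaches S5, so S5 = 380.2/0.396 = 960.11 kg/min and vapour = 246.89 kg/min.
The evaporator receives (1−α)·1207 of feed at 0.685 water and removes 0.690 of that water:
0.690×0.685×(1−α)×1207 = 246.89
(1−α) = 246.89/570.49 = 0.4328;  α = 0.5672.
Bypass flow = 0.5672×1207 = 684.66 kg/min.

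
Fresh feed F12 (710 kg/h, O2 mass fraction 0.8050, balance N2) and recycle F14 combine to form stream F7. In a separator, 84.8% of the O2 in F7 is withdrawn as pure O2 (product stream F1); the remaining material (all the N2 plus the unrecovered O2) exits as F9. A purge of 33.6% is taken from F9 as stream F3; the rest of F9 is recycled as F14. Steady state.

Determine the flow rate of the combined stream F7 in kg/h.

N2 enters only via F12 and leaves only via the purge: 710×0.195 = 0.336×(N2 in F9), and the separator passes all N2, so N2 in F7 = N2 in F9 = 412.05 kg/h.
O2 in F7: m_A = 710×0.805 + (1−0.336)·(1−0.848)·m_A, so m_A = 571.55/0.8991 = 635.71 kg/h.
F7 = 635.71 + 412.05 = 1047.8 kg/h.

1048 kg/h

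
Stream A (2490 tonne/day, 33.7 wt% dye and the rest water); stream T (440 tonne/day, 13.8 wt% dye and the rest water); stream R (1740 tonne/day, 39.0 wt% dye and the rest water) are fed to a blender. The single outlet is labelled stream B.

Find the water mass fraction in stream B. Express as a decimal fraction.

Total flow out = 2490 + 440 + 1740 = 4670 tonne/day.
water in = 2490×0.663 + 440×0.862 + 1740×0.610 = 3091.6 tonne/day.
water mass fraction in B = 3091.6/4670 = 0.6620.

0.6620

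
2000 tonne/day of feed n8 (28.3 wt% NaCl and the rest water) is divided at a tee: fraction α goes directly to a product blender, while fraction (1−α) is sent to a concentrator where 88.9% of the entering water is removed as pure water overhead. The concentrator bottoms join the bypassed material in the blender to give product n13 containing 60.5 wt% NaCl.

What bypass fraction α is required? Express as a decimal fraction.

0.165

All 2000×0.283 = 566 tonne/day of NaCl reaches n13, so n13 = 566/0.605 = 935.54 tonne/day and vapour = 1064.5 tonne/day.
The evaporator receives (1−α)·2000 of feed at 0.717 water and removes 0.889 of that water:
0.889×0.717×(1−α)×2000 = 1064.5
(1−α) = 1064.5/1274.8 = 0.8350;  α = 0.1650.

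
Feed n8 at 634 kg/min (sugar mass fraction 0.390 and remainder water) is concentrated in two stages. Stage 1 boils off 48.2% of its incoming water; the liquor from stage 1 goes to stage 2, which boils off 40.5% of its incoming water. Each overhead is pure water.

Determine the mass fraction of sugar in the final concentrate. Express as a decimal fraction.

water in feed = 634×0.610 = 386.74 kg/min.
After stage 1: water left = (1−0.482)×386.74 = 200.33; stream total = 447.59 kg/min.
After stage 2: water left = (1−0.405)×200.33 = 119.2; final concentrate = 366.46 kg/min.
sugar fraction = 247.26/366.46 = 0.675.

0.675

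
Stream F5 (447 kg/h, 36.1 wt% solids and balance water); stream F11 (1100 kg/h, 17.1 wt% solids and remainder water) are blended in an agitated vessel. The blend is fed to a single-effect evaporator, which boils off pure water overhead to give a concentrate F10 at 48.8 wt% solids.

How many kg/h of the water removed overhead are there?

830.9 kg/h

solids entering = 447×0.361 + 1100×0.171 = 349.47 kg/h.
All solids reports to F10, so F10 = 349.47/0.488 = 716.12 kg/h.
Total feed = 1547 kg/h; overhead = 1547 − 716.12 = 830.88 kg/h.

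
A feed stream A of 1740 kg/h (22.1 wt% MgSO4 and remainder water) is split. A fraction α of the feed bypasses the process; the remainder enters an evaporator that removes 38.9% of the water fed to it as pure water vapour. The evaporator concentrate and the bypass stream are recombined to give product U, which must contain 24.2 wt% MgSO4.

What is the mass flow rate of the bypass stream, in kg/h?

1242 kg/h

All 1740×0.221 = 384.54 kg/h of MgSO4 reaches U, so U = 384.54/0.242 = 1589 kg/h and vapour = 150.99 kg/h.
The evaporator receives (1−α)·1740 of feed at 0.779 water and removes 0.389 of that water:
0.389×0.779×(1−α)×1740 = 150.99
(1−α) = 150.99/527.27 = 0.2864;  α = 0.7136.
Bypass flow = 0.7136×1740 = 1241.7 kg/h.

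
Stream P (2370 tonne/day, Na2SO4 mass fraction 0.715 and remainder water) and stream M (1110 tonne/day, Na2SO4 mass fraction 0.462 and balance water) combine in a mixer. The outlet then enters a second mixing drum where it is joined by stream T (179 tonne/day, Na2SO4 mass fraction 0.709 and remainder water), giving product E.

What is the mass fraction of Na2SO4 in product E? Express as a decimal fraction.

0.638

Overall, product flow = 3659 tonne/day.
Na2SO4 in = 2370×0.715 + 1110×0.462 + 179×0.709 = 2334.3 tonne/day.
Na2SO4 fraction in E = 0.638.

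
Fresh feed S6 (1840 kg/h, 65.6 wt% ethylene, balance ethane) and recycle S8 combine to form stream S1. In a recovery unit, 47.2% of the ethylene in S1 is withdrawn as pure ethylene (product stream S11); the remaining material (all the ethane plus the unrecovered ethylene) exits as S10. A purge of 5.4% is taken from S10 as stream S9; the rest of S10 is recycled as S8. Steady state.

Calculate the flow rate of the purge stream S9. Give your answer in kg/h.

ethane enters only via S6 and leaves only via the purge: 1840×0.344 = 0.054×(ethane in S10), and the recovery unit passes all ethane, so ethane in S1 = ethane in S10 = 11721 kg/h.
ethylene in S1: m_A = 1840×0.656 + (1−0.054)·(1−0.472)·m_A, so m_A = 1207/0.5005 = 2411.6 kg/h.
S10 = (1−0.472)×2411.6 + 11721 = 12995 kg/h.
Purge S9 = 0.054×12995 = 701.72 kg/h.

701.7 kg/h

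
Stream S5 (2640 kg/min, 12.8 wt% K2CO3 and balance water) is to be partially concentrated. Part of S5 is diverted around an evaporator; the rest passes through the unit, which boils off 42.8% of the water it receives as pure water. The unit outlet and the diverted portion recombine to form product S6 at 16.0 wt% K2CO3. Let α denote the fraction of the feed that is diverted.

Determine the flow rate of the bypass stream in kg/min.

All 2640×0.128 = 337.92 kg/min of K2CO3 reaches S6, so S6 = 337.92/0.160 = 2112 kg/min and vapour = 528 kg/min.
The evaporator receives (1−α)·2640 of feed at 0.872 water and removes 0.428 of that water:
0.428×0.872×(1−α)×2640 = 528
(1−α) = 528/985.29 = 0.5359;  α = 0.4641.
Bypass flow = 0.4641×2640 = 1225.3 kg/min.

1225 kg/min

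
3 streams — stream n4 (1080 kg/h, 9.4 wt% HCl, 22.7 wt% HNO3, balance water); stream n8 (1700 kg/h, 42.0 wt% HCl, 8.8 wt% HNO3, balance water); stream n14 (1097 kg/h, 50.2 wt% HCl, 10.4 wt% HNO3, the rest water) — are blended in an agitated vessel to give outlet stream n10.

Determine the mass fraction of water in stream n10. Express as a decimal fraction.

Total flow out = 1080 + 1700 + 1097 = 3877 kg/h.
water in = 1080×0.679 + 1700×0.492 + 1097×0.394 = 2001.9 kg/h.
water mass fraction in n10 = 2001.9/3877 = 0.516.

0.516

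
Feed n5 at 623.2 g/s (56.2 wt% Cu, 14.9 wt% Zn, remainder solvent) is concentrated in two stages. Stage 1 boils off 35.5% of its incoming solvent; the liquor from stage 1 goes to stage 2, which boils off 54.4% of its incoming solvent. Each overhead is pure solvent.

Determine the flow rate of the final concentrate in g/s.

solvent in feed = 623.2×0.289 = 180.1 g/s.
After stage 1: solvent left = (1−0.355)×180.1 = 116.17; stream total = 559.26 g/s.
After stage 2: solvent left = (1−0.544)×116.17 = 52.972; final concentrate = 496.07 g/s.

496.1 g/s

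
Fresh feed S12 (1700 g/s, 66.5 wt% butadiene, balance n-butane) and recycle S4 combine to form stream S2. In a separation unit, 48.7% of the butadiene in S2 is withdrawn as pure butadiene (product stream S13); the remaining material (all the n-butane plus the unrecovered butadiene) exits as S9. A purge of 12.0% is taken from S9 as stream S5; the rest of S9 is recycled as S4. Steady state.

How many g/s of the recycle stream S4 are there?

n-butane enters only via S12 and leaves only via the purge: 1700×0.335 = 0.120×(n-butane in S9), and the separation unit passes all n-butane, so n-butane in S2 = n-butane in S9 = 4745.8 g/s.
butadiene in S2: m_A = 1700×0.665 + (1−0.120)·(1−0.487)·m_A, so m_A = 1130.5/0.5486 = 2060.9 g/s.
S9 = (1−0.487)×2060.9 + 4745.8 = 5803 g/s.
Recycle S4 = (1−0.120)×5803 = 5106.7 g/s.

5107 g/s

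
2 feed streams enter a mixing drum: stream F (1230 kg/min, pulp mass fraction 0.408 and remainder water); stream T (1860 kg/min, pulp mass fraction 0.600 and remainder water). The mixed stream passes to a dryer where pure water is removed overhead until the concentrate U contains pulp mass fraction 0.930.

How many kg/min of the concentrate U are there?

1740 kg/min

pulp entering = 1230×0.408 + 1860×0.600 = 1617.8 kg/min.
All pulp reports to U, so U = 1617.8/0.930 = 1739.6 kg/min.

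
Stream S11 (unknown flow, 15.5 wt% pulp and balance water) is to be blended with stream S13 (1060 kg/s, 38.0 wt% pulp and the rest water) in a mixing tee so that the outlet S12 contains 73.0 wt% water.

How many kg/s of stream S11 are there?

1014 kg/s

Let S11 be the unknown flow. Total out = 1060 + S11.
water balance: 657.2 + 0.845·S11 = 0.730·(1060 + S11)
(0.845 − 0.730)·S11 = 0.730×1060 − 657.2 = 116.6
S11 = 116.6 / 0.115 = 1013.9 kg/s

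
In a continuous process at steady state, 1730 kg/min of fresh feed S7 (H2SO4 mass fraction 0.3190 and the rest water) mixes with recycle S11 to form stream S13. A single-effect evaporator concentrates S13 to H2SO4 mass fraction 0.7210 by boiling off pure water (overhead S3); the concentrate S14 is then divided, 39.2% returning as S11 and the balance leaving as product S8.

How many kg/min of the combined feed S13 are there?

Overall H2SO4 balance (none leaves overhead): H2SO4 in fresh feed = H2SO4 in product, i.e. 1730×0.319 = (1−0.392)·S14·0.721.
S14 = 551.87/(0.721×0.608) = 1258.9 kg/min.
Recycle S11 = 0.392×1258.9 = 493.5 kg/min.
Combined feed S13 = 1730 + 493.5 = 2223.5 kg/min.

2223 kg/min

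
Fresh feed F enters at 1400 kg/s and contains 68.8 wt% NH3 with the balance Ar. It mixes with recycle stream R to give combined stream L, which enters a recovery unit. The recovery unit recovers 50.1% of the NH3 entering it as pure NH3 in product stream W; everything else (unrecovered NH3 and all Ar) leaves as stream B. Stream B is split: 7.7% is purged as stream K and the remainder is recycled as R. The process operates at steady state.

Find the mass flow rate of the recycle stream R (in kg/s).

6058 kg/s

Ar enters only via F and leaves only via the purge: 1400×0.312 = 0.077×(Ar in B), and the recovery unit passes all Ar, so Ar in L = Ar in B = 5672.7 kg/s.
NH3 in L: m_A = 1400×0.688 + (1−0.077)·(1−0.501)·m_A, so m_A = 963.2/0.5394 = 1785.6 kg/s.
B = (1−0.501)×1785.6 + 5672.7 = 6563.7 kg/s.
Recycle R = (1−0.077)×6563.7 = 6058.3 kg/s.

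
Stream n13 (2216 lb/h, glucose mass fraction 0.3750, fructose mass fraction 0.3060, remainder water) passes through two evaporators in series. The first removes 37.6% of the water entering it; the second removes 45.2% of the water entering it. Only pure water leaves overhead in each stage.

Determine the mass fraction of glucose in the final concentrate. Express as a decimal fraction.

0.4746

water in feed = 2216×0.319 = 706.9 lb/h.
After stage 1: water left = (1−0.376)×706.9 = 441.11; stream total = 1950.2 lb/h.
After stage 2: water left = (1−0.452)×441.11 = 241.73; final concentrate = 1750.8 lb/h.
glucose fraction = 831/1750.8 = 0.4746.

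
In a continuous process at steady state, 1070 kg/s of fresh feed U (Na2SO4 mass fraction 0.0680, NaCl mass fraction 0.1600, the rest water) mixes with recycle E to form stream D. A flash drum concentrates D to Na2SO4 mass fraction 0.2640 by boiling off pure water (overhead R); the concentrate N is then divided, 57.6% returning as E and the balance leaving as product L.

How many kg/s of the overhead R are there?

Overall Na2SO4 balance (none leaves overhead): Na2SO4 in fresh feed = Na2SO4 in product, i.e. 1070×0.068 = (1−0.576)·N·0.264.
N = 72.76/(0.264×0.424) = 650.01 kg/s.
Recycle E = 0.576×650.01 = 374.41 kg/s.
Combined feed D = 1070 + 374.41 = 1444.4 kg/s.
Overhead R = D − N = 1444.4 − 650.01 = 794.39 kg/s.

794.4 kg/s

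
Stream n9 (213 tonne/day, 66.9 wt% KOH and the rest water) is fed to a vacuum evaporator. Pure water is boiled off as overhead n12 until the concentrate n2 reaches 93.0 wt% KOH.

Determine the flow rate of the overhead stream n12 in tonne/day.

59.78 tonne/day

KOH is conserved: 213×0.669 = 142.5 tonne/day all reports to the concentrate.
Concentrate = 142.5/(target fraction) = 153.22 tonne/day.
Overhead = 213 − 153.22 = 59.777 tonne/day.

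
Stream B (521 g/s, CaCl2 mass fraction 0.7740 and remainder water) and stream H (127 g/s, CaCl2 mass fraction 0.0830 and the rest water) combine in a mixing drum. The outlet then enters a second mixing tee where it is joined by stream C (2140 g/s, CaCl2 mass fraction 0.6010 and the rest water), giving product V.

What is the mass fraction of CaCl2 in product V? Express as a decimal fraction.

0.6097

Overall, product flow = 2788 g/s.
CaCl2 in = 521×0.774 + 127×0.083 + 2140×0.601 = 1699.9 g/s.
CaCl2 fraction in V = 0.6097.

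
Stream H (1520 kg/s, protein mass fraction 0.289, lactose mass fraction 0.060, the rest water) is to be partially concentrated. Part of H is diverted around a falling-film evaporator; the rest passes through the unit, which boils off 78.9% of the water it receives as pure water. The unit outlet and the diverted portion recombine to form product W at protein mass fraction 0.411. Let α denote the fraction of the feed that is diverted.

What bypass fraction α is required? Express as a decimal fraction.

All 1520×0.289 = 439.28 kg/s of protein reaches W, so W = 439.28/0.411 = 1068.8 kg/s and vapour = 451.19 kg/s.
The evaporator receives (1−α)·1520 of feed at 0.651 water and removes 0.789 of that water:
0.789×0.651×(1−α)×1520 = 451.19
(1−α) = 451.19/780.73 = 0.5779;  α = 0.4221.

0.422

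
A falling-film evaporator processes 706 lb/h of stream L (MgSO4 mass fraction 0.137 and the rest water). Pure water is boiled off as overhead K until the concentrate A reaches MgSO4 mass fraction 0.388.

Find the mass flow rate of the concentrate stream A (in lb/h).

MgSO4 is conserved: 706×0.137 = 96.722 lb/h all reports to the concentrate.
Concentrate = 96.722/(target fraction) = 249.28 lb/h.

249.3 lb/h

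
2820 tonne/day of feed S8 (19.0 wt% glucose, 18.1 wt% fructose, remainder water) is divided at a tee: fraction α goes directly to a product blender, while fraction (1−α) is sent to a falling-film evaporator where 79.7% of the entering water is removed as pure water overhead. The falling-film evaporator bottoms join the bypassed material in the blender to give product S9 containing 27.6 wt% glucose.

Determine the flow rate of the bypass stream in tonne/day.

All 2820×0.190 = 535.8 tonne/day of glucose reaches S9, so S9 = 535.8/0.276 = 1941.3 tonne/day and vapour = 878.7 tonne/day.
The evaporator receives (1−α)·2820 of feed at 0.629 water and removes 0.797 of that water:
0.797×0.629×(1−α)×2820 = 878.7
(1−α) = 878.7/1413.7 = 0.6216;  α = 0.3784.
Bypass flow = 0.3784×2820 = 1067.2 tonne/day.

1067 tonne/day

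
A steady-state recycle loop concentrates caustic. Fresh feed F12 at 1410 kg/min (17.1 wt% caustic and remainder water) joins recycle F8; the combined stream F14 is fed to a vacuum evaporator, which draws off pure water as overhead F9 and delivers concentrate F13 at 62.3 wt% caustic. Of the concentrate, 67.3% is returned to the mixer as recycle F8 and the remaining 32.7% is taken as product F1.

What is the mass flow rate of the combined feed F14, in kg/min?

2207 kg/min

Overall caustic balance (none leaves overhead): caustic in fresh feed = caustic in product, i.e. 1410×0.171 = (1−0.673)·F13·0.623.
F13 = 241.11/(0.623×0.327) = 1183.5 kg/min.
Recycle F8 = 0.673×1183.5 = 796.52 kg/min.
Combined feed F14 = 1410 + 796.52 = 2206.5 kg/min.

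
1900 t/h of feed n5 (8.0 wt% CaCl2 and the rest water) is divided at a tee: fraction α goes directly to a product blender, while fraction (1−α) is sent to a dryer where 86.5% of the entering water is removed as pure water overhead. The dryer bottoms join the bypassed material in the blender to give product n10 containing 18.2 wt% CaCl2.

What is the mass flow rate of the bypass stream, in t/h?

561.9 t/h

All 1900×0.080 = 152 t/h of CaCl2 reaches n10, so n10 = 152/0.182 = 835.16 t/h and vapour = 1064.8 t/h.
The evaporator receives (1−α)·1900 of feed at 0.920 water and removes 0.865 of that water:
0.865×0.920×(1−α)×1900 = 1064.8
(1−α) = 1064.8/1512 = 0.7042;  α = 0.2958.
Bypass flow = 0.2958×1900 = 561.93 t/h.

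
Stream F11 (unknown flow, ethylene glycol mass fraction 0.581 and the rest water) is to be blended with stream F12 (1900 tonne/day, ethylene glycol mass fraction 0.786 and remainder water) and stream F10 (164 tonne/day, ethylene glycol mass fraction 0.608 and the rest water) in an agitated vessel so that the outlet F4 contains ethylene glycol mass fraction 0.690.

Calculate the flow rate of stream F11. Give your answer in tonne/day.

1550 tonne/day

Let F11 be the unknown flow. Total out = 2064 + F11.
ethylene glycol balance: 1593.1 + 0.581·F11 = 0.690·(2064 + F11)
(0.581 − 0.690)·F11 = 0.690×2064 − 1593.1 = -168.95
F11 = -168.95 / -0.109 = 1550 tonne/day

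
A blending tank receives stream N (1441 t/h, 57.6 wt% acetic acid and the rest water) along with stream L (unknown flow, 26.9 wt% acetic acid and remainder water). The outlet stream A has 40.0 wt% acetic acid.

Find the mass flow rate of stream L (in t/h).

Let L be the unknown flow. Total out = 1441 + L.
acetic acid balance: 830.02 + 0.269·L = 0.400·(1441 + L)
(0.269 − 0.400)·L = 0.400×1441 − 830.02 = -253.62
L = -253.62 / -0.131 = 1936 t/h

1936 t/h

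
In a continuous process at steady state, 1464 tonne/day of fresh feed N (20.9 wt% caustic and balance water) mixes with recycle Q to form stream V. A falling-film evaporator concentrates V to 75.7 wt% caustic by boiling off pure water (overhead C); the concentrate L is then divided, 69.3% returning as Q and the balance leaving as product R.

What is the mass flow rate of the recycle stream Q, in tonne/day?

Overall caustic balance (none leaves overhead): caustic in fresh feed = caustic in product, i.e. 1464×0.209 = (1−0.693)·L·0.757.
L = 305.98/(0.757×0.307) = 1316.6 tonne/day.
Recycle Q = 0.693×1316.6 = 912.4 tonne/day.

912.4 tonne/day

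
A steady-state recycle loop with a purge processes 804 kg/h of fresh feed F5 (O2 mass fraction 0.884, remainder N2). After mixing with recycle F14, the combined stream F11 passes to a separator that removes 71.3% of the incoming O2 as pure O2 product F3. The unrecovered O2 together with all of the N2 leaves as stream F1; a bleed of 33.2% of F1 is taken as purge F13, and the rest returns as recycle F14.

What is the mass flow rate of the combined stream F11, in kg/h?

1160 kg/h

N2 enters only via F5 and leaves only via the purge: 804×0.116 = 0.332×(N2 in F1), and the separator passes all N2, so N2 in F11 = N2 in F1 = 280.92 kg/h.
O2 in F11: m_A = 804×0.884 + (1−0.332)·(1−0.713)·m_A, so m_A = 710.74/0.8083 = 879.31 kg/h.
F11 = 879.31 + 280.92 = 1160.2 kg/h.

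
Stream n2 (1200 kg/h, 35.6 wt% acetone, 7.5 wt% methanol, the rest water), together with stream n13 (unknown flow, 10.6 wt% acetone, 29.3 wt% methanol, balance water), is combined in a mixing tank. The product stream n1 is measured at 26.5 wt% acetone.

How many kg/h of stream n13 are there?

686.8 kg/h

Let n13 be the unknown flow. Total out = 1200 + n13.
acetone balance: 427.2 + 0.106·n13 = 0.265·(1200 + n13)
(0.106 − 0.265)·n13 = 0.265×1200 − 427.2 = -109.2
n13 = -109.2 / -0.159 = 686.79 kg/h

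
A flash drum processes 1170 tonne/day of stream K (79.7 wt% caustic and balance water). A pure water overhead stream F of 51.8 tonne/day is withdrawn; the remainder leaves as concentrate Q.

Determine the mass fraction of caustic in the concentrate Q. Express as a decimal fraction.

0.8339

caustic is not removed: 1170×0.797 = 932.49 tonne/day of caustic enters Q.
Concentrate = 1170 − 51.8 = 1118.2 tonne/day.
Mass fraction = 932.49/1118.2 = 0.8339.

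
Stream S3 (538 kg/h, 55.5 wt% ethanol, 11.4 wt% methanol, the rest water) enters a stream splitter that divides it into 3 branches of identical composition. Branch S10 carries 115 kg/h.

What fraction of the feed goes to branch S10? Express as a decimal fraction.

Fraction to S10 = 115/538 = 0.2138.

0.214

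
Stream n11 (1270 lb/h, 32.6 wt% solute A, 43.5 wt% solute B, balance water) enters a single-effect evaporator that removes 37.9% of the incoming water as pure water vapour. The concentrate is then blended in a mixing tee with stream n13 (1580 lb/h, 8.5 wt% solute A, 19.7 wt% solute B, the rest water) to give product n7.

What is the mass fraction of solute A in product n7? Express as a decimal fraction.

0.200

Vapour removed = 0.379×0.239×1270 = 115.04 lb/h; concentrate = 1155 lb/h.
solute A reaching the mixer = 414.02 (from concentrate) + 1580×0.085 = 548.32 lb/h.
Product flow = 1155 + 1580 = 2735 lb/h; solute A fraction = 0.200.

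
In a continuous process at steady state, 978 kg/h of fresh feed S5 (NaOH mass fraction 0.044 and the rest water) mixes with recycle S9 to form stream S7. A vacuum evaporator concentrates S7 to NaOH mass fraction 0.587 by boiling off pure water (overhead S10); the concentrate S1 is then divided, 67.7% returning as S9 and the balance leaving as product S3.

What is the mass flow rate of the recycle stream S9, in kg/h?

153.7 kg/h

Overall NaOH balance (none leaves overhead): NaOH in fresh feed = NaOH in product, i.e. 978×0.044 = (1−0.677)·S1·0.587.
S1 = 43.032/(0.587×0.323) = 226.96 kg/h.
Recycle S9 = 0.677×226.96 = 153.65 kg/h.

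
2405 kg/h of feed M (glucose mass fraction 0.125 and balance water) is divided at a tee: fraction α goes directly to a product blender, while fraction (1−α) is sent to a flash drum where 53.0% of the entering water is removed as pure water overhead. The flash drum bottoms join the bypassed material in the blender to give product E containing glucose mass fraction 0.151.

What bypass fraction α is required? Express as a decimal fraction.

0.629

All 2405×0.125 = 300.62 kg/h of glucose reaches E, so E = 300.62/0.151 = 1990.9 kg/h and vapour = 414.11 kg/h.
The evaporator receives (1−α)·2405 of feed at 0.875 water and removes 0.530 of that water:
0.530×0.875×(1−α)×2405 = 414.11
(1−α) = 414.11/1115.3 = 0.3713;  α = 0.6287.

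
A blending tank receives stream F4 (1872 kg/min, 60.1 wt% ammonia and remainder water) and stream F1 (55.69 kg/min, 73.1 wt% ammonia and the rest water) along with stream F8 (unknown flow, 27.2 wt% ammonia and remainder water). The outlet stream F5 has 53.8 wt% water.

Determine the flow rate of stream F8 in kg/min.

Let F8 be the unknown flow. Total out = 1927.7 + F8.
water balance: 761.91 + 0.728·F8 = 0.538·(1927.7 + F8)
(0.728 − 0.538)·F8 = 0.538×1927.7 − 761.91 = 275.19
F8 = 275.19 / 0.190 = 1448.4 kg/min

1448 kg/min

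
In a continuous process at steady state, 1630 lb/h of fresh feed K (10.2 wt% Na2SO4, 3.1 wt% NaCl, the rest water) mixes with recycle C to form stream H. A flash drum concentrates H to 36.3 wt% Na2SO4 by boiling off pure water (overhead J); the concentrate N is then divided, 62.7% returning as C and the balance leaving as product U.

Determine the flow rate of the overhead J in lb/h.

1172 lb/h

Overall Na2SO4 balance (none leaves overhead): Na2SO4 in fresh feed = Na2SO4 in product, i.e. 1630×0.102 = (1−0.627)·N·0.363.
N = 166.26/(0.363×0.373) = 1227.9 lb/h.
Recycle C = 0.627×1227.9 = 769.91 lb/h.
Combined feed H = 1630 + 769.91 = 2399.9 lb/h.
Overhead J = H − N = 2399.9 − 1227.9 = 1172 lb/h.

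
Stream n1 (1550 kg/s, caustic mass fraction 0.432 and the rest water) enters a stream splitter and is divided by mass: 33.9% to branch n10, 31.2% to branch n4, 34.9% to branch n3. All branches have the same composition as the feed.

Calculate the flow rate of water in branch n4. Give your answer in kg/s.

274.7 kg/s

Branch n4 total = 0.312×1550 = 483.6 kg/s.
water in n4 = 0.568×483.6 = 274.68 kg/s.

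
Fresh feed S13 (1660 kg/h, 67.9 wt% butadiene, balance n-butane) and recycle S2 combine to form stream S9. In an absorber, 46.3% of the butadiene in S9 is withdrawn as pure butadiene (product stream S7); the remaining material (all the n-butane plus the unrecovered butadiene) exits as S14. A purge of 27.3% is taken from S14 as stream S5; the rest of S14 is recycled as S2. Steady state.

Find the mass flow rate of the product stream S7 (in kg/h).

butadiene in S9: m_A = 1660×0.679 + (1−0.273)·(1−0.463)·m_A, so m_A = 1127.1/0.6096 = 1849 kg/h.
Product S7 = 0.463×1849 = 856.08 kg/h.

856.1 kg/h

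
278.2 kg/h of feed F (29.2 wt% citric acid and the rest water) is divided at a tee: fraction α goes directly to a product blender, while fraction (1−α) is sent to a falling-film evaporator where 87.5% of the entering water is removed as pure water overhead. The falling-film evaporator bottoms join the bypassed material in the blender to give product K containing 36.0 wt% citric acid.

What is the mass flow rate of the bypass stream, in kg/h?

193.4 kg/h

All 278.2×0.292 = 81.234 kg/h of citric acid reaches K, so K = 81.234/0.360 = 225.65 kg/h and vapour = 52.549 kg/h.
The evaporator receives (1−α)·278.2 of feed at 0.708 water and removes 0.875 of that water:
0.875×0.708×(1−α)×278.2 = 52.549
(1−α) = 52.549/172.34 = 0.3049;  α = 0.6951.
Bypass flow = 0.6951×278.2 = 193.38 kg/h.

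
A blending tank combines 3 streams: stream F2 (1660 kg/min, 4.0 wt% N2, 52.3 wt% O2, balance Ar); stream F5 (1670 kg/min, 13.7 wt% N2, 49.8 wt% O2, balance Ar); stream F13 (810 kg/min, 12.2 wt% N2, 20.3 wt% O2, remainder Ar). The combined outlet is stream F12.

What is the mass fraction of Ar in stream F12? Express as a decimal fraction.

0.455

Total flow out = 1660 + 1670 + 810 = 4140 kg/min.
Ar in = 1660×0.437 + 1670×0.365 + 810×0.675 = 1881.7 kg/min.
Ar mass fraction in F12 = 1881.7/4140 = 0.455.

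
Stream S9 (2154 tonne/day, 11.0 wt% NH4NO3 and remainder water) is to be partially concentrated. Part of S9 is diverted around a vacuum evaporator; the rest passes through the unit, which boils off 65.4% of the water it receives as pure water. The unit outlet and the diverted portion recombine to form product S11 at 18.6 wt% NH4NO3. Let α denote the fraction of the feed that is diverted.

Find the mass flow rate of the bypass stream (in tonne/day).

All 2154×0.110 = 236.94 tonne/day of NH4NO3 reaches S11, so S11 = 236.94/0.186 = 1273.9 tonne/day and vapour = 880.13 tonne/day.
The evaporator receives (1−α)·2154 of feed at 0.890 water and removes 0.654 of that water:
0.654×0.890×(1−α)×2154 = 880.13
(1−α) = 880.13/1253.8 = 0.7020;  α = 0.2980.
Bypass flow = 0.2980×2154 = 641.91 tonne/day.

641.9 tonne/day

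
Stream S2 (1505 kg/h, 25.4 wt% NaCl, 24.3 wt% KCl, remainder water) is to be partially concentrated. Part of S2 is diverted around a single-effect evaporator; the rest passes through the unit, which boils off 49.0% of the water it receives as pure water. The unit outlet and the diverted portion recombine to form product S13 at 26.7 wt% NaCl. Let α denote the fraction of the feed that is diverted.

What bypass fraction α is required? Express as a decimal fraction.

All 1505×0.254 = 382.27 kg/h of NaCl reaches S13, so S13 = 382.27/0.267 = 1431.7 kg/h and vapour = 73.277 kg/h.
The evaporator receives (1−α)·1505 of feed at 0.503 water and removes 0.490 of that water:
0.490×0.503×(1−α)×1505 = 73.277
(1−α) = 73.277/370.94 = 0.1975;  α = 0.8025.

0.802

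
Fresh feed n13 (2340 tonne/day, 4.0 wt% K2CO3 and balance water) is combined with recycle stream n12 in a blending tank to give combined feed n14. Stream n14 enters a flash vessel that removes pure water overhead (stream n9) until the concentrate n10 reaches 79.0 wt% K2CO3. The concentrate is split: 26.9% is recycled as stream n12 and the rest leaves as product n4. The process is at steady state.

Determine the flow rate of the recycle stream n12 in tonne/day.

43.6 tonne/day

Overall K2CO3 balance (none leaves overhead): K2CO3 in fresh feed = K2CO3 in product, i.e. 2340×0.040 = (1−0.269)·n10·0.790.
n10 = 93.6/(0.790×0.731) = 162.08 tonne/day.
Recycle n12 = 0.269×162.08 = 43.6 tonne/day.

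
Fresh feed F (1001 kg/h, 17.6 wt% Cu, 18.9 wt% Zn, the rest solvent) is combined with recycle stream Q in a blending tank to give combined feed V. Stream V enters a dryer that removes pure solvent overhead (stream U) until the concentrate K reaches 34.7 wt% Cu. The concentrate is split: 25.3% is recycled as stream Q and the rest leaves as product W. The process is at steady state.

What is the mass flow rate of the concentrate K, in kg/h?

Overall Cu balance (none leaves overhead): Cu in fresh feed = Cu in product, i.e. 1001×0.176 = (1−0.253)·K·0.347.
K = 176.18/(0.347×0.747) = 679.67 kg/h.

679.7 kg/h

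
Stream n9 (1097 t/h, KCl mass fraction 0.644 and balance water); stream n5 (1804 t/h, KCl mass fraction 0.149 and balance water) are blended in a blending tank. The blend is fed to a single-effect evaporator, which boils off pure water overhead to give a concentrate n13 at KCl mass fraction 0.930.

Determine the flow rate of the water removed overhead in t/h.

1852 t/h

KCl entering = 1097×0.644 + 1804×0.149 = 975.26 t/h.
All KCl reports to n13, so n13 = 975.26/0.930 = 1048.7 t/h.
Total feed = 2901 t/h; overhead = 2901 − 1048.7 = 1852.3 t/h.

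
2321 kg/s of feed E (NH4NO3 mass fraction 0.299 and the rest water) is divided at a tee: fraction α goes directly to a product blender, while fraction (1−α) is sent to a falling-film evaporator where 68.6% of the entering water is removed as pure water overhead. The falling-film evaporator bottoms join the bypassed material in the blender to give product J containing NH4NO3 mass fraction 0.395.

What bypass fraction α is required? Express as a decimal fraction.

All 2321×0.299 = 693.98 kg/s of NH4NO3 reaches J, so J = 693.98/0.395 = 1756.9 kg/s and vapour = 564.09 kg/s.
The evaporator receives (1−α)·2321 of feed at 0.701 water and removes 0.686 of that water:
0.686×0.701×(1−α)×2321 = 564.09
(1−α) = 564.09/1116.1 = 0.5054;  α = 0.4946.

0.495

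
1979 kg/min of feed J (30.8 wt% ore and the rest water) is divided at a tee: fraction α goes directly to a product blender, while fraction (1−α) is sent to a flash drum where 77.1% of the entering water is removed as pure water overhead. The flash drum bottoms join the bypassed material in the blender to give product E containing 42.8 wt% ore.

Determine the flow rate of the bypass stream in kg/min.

All 1979×0.308 = 609.53 kg/min of ore reaches E, so E = 609.53/0.428 = 1424.1 kg/min and vapour = 554.86 kg/min.
The evaporator receives (1−α)·1979 of feed at 0.692 water and removes 0.771 of that water:
0.771×0.692×(1−α)×1979 = 554.86
(1−α) = 554.86/1055.9 = 0.5255;  α = 0.4745.
Bypass flow = 0.4745×1979 = 939.03 kg/min.

939 kg/min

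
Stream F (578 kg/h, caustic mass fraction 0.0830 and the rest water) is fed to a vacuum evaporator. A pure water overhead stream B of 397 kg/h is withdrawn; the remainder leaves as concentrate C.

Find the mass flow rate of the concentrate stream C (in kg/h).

Concentrate = 578 − 397 = 181 kg/h.

181 kg/h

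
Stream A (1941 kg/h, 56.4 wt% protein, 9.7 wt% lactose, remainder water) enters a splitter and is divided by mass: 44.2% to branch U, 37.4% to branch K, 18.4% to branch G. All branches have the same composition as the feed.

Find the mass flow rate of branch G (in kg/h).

Branch G flow = 0.184×1941 = 357.14 kg/h.

357.1 kg/h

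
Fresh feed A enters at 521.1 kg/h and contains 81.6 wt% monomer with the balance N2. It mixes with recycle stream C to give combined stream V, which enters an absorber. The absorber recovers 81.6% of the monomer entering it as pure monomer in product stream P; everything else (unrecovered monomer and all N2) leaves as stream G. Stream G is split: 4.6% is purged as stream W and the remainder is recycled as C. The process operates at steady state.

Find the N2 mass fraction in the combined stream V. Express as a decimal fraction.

0.8016

N2 enters only via A and leaves only via the purge: 521.1×0.184 = 0.046×(N2 in G), and the absorber passes all N2, so N2 in V = N2 in G = 2084.4 kg/h.
monomer in V: m_A = 521.1×0.816 + (1−0.046)·(1−0.816)·m_A, so m_A = 425.22/0.8245 = 515.75 kg/h.
V = 515.75 + 2084.4 = 2600.2 kg/h.
N2 fraction in V = 2084.4/2600.2 = 0.8016.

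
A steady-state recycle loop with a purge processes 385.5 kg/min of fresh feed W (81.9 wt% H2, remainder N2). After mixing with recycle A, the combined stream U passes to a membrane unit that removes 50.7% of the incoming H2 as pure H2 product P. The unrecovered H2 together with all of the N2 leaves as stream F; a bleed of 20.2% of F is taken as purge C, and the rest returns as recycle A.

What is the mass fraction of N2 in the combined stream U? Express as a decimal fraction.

0.399

N2 enters only via W and leaves only via the purge: 385.5×0.181 = 0.202×(N2 in F), and the membrane unit passes all N2, so N2 in U = N2 in F = 345.42 kg/min.
H2 in U: m_A = 385.5×0.819 + (1−0.202)·(1−0.507)·m_A, so m_A = 315.72/0.6066 = 520.49 kg/min.
U = 520.49 + 345.42 = 865.92 kg/min.
N2 fraction in U = 345.42/865.92 = 0.399.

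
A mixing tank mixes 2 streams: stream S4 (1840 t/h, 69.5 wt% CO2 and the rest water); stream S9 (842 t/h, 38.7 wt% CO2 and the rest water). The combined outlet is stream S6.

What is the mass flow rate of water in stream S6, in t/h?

water out = water in = 1840×0.305 + 842×0.613 = 1077.3 t/h.

1077 t/h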